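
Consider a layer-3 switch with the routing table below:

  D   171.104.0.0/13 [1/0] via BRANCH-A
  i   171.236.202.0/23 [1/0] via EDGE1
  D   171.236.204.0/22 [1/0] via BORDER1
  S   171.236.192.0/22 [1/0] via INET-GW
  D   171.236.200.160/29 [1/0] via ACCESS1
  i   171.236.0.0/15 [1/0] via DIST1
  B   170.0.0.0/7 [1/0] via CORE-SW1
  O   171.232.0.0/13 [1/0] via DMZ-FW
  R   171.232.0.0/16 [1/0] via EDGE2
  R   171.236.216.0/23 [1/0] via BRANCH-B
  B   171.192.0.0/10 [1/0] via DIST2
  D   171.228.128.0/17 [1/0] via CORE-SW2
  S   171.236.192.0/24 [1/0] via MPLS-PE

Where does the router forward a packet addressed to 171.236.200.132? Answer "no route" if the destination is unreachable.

Routes whose prefix contains 171.236.200.132:
  170.0.0.0/7 (170.0.0.0 - 171.255.255.255) -> CORE-SW1
  171.192.0.0/10 (171.192.0.0 - 171.255.255.255) -> DIST2
  171.232.0.0/13 (171.232.0.0 - 171.239.255.255) -> DMZ-FW
  171.236.0.0/15 (171.236.0.0 - 171.237.255.255) -> DIST1
More-specific entries that do NOT match:
  171.236.200.160/29 (171.236.200.160 - 171.236.200.167) does not contain 171.236.200.132
  171.236.192.0/24 (171.236.192.0 - 171.236.192.255) does not contain 171.236.200.132
  171.236.202.0/23 (171.236.202.0 - 171.236.203.255) does not contain 171.236.200.132
  171.236.216.0/23 (171.236.216.0 - 171.236.217.255) does not contain 171.236.200.132
  171.236.204.0/22 (171.236.204.0 - 171.236.207.255) does not contain 171.236.200.132
  171.236.192.0/22 (171.236.192.0 - 171.236.195.255) does not contain 171.236.200.132
  171.228.128.0/17 (171.228.128.0 - 171.228.255.255) does not contain 171.236.200.132
  171.232.0.0/16 (171.232.0.0 - 171.232.255.255) does not contain 171.236.200.132
Longest matching prefix is /15 -> next hop DIST1.

DIST1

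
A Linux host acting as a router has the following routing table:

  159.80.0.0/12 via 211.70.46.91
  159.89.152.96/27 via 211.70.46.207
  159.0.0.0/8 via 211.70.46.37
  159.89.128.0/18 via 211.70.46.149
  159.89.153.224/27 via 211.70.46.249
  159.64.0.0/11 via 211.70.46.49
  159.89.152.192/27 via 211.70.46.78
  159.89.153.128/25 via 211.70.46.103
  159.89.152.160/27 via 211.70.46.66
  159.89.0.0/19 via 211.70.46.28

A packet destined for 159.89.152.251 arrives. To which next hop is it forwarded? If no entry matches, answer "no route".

Routes whose prefix contains 159.89.152.251:
  159.0.0.0/8 (159.0.0.0 - 159.255.255.255) -> 211.70.46.37
  159.64.0.0/11 (159.64.0.0 - 159.95.255.255) -> 211.70.46.49
  159.80.0.0/12 (159.80.0.0 - 159.95.255.255) -> 211.70.46.91
  159.89.128.0/18 (159.89.128.0 - 159.89.191.255) -> 211.70.46.149
More-specific entries that do NOT match:
  159.89.152.96/27 (159.89.152.96 - 159.89.152.127) does not contain 159.89.152.251
  159.89.153.224/27 (159.89.153.224 - 159.89.153.255) does not contain 159.89.152.251
  159.89.152.192/27 (159.89.152.192 - 159.89.152.223) does not contain 159.89.152.251
  159.89.152.160/27 (159.89.152.160 - 159.89.152.191) does not contain 159.89.152.251
  159.89.153.128/25 (159.89.153.128 - 159.89.153.255) does not contain 159.89.152.251
  159.89.0.0/19 (159.89.0.0 - 159.89.31.255) does not contain 159.89.152.251
Longest matching prefix is /18 -> next hop 211.70.46.149.

211.70.46.149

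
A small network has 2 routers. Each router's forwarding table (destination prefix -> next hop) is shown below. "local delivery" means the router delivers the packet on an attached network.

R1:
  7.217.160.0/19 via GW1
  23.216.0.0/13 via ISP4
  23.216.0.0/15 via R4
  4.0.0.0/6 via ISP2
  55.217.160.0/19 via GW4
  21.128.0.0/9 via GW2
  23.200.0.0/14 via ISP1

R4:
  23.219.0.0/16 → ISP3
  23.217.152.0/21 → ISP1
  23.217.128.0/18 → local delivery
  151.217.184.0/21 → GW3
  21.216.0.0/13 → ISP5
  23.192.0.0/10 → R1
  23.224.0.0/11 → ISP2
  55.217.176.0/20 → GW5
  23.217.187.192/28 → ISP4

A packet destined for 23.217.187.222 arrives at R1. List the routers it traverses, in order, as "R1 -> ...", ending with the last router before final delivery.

At R1: longest match for 23.217.187.222 is 23.216.0.0/15 -> R4
At R4: longest match for 23.217.187.222 is 23.217.128.0/18 -> local delivery

R1 -> R4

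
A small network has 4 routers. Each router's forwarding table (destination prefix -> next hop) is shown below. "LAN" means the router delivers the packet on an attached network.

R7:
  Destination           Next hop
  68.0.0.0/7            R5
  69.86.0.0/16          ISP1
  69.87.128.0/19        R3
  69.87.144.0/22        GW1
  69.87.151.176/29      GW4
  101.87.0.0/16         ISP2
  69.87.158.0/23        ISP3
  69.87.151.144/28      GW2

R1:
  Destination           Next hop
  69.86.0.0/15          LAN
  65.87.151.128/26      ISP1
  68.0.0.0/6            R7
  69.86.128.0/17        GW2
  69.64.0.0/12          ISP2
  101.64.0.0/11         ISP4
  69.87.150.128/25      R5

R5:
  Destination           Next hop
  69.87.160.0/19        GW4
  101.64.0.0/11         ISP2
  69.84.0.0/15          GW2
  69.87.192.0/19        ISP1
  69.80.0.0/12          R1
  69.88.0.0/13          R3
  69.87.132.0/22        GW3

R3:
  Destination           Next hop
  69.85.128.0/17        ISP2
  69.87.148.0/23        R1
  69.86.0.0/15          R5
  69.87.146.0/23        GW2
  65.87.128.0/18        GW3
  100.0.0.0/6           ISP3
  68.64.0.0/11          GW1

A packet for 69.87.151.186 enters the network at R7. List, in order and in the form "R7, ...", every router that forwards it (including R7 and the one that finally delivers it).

At R7: longest match for 69.87.151.186 is 69.87.128.0/19 -> R3
At R3: longest match for 69.87.151.186 is 69.86.0.0/15 -> R5
At R5: longest match for 69.87.151.186 is 69.80.0.0/12 -> R1
At R1: longest match for 69.87.151.186 is 69.86.0.0/15 -> LAN

R7, R3, R5, R1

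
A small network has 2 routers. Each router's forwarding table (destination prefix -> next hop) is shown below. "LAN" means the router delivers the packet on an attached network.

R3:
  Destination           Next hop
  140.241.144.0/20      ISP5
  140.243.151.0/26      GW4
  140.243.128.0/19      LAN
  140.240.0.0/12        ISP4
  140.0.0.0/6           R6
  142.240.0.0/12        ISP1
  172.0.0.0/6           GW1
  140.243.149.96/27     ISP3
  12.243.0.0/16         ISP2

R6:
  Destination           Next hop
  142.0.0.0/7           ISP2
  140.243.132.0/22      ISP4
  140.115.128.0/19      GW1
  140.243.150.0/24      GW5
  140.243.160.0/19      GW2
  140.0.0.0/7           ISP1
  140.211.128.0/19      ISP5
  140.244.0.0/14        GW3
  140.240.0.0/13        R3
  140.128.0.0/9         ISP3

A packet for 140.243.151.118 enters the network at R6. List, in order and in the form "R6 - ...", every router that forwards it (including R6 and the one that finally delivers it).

R6 - R3

At R6: longest match for 140.243.151.118 is 140.240.0.0/13 -> R3
At R3: longest match for 140.243.151.118 is 140.243.128.0/19 -> LAN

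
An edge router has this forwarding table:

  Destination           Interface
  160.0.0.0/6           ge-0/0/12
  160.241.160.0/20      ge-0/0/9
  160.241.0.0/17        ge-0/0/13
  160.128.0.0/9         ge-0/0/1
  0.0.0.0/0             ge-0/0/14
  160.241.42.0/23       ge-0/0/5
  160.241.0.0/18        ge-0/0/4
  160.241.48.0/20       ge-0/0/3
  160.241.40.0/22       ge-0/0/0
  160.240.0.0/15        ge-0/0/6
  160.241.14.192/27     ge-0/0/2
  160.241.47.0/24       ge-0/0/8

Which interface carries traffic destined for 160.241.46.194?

ge-0/0/4

Routes whose prefix contains 160.241.46.194:
  0.0.0.0/0 (default, matches everything) -> ge-0/0/14
  160.0.0.0/6 (160.0.0.0 - 163.255.255.255) -> ge-0/0/12
  160.128.0.0/9 (160.128.0.0 - 160.255.255.255) -> ge-0/0/1
  160.240.0.0/15 (160.240.0.0 - 160.241.255.255) -> ge-0/0/6
  160.241.0.0/17 (160.241.0.0 - 160.241.127.255) -> ge-0/0/13
  160.241.0.0/18 (160.241.0.0 - 160.241.63.255) -> ge-0/0/4
More-specific entries that do NOT match:
  160.241.14.192/27 (160.241.14.192 - 160.241.14.223) does not contain 160.241.46.194
  160.241.47.0/24 (160.241.47.0 - 160.241.47.255) does not contain 160.241.46.194
  160.241.42.0/23 (160.241.42.0 - 160.241.43.255) does not contain 160.241.46.194
  160.241.40.0/22 (160.241.40.0 - 160.241.43.255) does not contain 160.241.46.194
  160.241.160.0/20 (160.241.160.0 - 160.241.175.255) does not contain 160.241.46.194
  160.241.48.0/20 (160.241.48.0 - 160.241.63.255) does not contain 160.241.46.194
Longest matching prefix is /18 -> interface ge-0/0/4.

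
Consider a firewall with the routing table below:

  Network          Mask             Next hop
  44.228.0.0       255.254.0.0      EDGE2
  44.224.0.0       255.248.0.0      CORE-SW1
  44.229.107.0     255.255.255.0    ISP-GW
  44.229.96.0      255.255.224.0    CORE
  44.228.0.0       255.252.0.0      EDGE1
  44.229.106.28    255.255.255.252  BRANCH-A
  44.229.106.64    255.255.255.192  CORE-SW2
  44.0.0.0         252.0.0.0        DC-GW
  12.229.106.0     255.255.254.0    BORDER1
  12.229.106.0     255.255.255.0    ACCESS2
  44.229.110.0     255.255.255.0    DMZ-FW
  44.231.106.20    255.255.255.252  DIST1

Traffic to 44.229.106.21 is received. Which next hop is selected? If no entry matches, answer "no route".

CORE

Routes whose prefix contains 44.229.106.21:
  44.0.0.0/6 (44.0.0.0 - 47.255.255.255) -> DC-GW
  44.224.0.0/13 (44.224.0.0 - 44.231.255.255) -> CORE-SW1
  44.228.0.0/14 (44.228.0.0 - 44.231.255.255) -> EDGE1
  44.228.0.0/15 (44.228.0.0 - 44.229.255.255) -> EDGE2
  44.229.96.0/19 (44.229.96.0 - 44.229.127.255) -> CORE
More-specific entries that do NOT match:
  44.229.106.28/30 (44.229.106.28 - 44.229.106.31) does not contain 44.229.106.21
  44.231.106.20/30 (44.231.106.20 - 44.231.106.23) does not contain 44.229.106.21
  44.229.106.64/26 (44.229.106.64 - 44.229.106.127) does not contain 44.229.106.21
  44.229.107.0/24 (44.229.107.0 - 44.229.107.255) does not contain 44.229.106.21
  12.229.106.0/24 (12.229.106.0 - 12.229.106.255) does not contain 44.229.106.21
  44.229.110.0/24 (44.229.110.0 - 44.229.110.255) does not contain 44.229.106.21
  12.229.106.0/23 (12.229.106.0 - 12.229.107.255) does not contain 44.229.106.21
Longest matching prefix is /19 -> next hop CORE.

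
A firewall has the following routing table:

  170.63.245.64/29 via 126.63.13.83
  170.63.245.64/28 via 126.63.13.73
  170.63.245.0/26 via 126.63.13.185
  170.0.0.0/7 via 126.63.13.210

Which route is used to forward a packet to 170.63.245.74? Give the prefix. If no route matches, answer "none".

Entries matching 170.63.245.74:
  170.0.0.0/7 (170.0.0.0 - 171.255.255.255)
  170.63.245.64/28 (170.63.245.64 - 170.63.245.79)
Most specific is 170.63.245.64/28.

170.63.245.64/28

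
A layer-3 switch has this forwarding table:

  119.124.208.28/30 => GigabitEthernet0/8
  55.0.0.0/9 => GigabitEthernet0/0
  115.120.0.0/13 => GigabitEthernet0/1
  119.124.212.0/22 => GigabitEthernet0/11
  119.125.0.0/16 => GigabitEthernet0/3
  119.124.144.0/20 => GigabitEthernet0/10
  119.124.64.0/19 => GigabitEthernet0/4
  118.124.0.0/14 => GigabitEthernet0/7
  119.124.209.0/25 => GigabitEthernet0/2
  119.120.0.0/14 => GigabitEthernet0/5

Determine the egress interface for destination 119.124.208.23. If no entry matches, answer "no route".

No entry's prefix contains 119.124.208.23; there is no default route.

no route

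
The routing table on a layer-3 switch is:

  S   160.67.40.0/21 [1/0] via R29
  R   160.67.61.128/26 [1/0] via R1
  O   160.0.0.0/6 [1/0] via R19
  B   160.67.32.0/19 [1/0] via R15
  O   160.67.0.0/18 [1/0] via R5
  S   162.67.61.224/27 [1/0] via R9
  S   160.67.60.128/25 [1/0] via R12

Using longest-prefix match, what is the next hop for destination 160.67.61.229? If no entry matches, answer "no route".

R15

Routes whose prefix contains 160.67.61.229:
  160.0.0.0/6 (160.0.0.0 - 163.255.255.255) -> R19
  160.67.0.0/18 (160.67.0.0 - 160.67.63.255) -> R5
  160.67.32.0/19 (160.67.32.0 - 160.67.63.255) -> R15
More-specific entries that do NOT match:
  162.67.61.224/27 (162.67.61.224 - 162.67.61.255) does not contain 160.67.61.229
  160.67.61.128/26 (160.67.61.128 - 160.67.61.191) does not contain 160.67.61.229
  160.67.60.128/25 (160.67.60.128 - 160.67.60.255) does not contain 160.67.61.229
  160.67.40.0/21 (160.67.40.0 - 160.67.47.255) does not contain 160.67.61.229
Longest matching prefix is /19 -> next hop R15.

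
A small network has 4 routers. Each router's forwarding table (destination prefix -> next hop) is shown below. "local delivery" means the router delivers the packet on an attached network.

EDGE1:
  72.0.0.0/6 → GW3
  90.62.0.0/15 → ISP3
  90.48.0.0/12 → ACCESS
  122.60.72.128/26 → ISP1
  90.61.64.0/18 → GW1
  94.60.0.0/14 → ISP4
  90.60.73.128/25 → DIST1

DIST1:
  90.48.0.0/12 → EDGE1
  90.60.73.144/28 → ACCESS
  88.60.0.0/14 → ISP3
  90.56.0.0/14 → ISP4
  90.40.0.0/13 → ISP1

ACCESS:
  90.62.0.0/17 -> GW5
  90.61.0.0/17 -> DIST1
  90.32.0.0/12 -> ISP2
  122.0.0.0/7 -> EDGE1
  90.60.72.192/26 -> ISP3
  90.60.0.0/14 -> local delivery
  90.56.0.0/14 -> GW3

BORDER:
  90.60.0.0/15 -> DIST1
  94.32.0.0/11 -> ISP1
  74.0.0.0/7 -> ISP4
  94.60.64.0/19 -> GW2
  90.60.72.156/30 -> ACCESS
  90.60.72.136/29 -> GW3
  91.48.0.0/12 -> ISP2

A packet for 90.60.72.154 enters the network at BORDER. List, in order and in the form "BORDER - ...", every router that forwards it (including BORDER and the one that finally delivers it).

At BORDER: longest match for 90.60.72.154 is 90.60.0.0/15 -> DIST1
At DIST1: longest match for 90.60.72.154 is 90.48.0.0/12 -> EDGE1
At EDGE1: longest match for 90.60.72.154 is 90.48.0.0/12 -> ACCESS
At ACCESS: longest match for 90.60.72.154 is 90.60.0.0/14 -> local delivery

BORDER - DIST1 - EDGE1 - ACCESS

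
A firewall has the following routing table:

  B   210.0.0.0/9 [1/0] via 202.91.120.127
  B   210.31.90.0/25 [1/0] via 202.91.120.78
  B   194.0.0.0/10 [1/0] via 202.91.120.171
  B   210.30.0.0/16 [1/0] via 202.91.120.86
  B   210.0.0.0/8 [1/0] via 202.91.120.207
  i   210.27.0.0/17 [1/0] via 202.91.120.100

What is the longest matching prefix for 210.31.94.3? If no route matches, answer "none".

Entries matching 210.31.94.3:
  210.0.0.0/8 (210.0.0.0 - 210.255.255.255)
  210.0.0.0/9 (210.0.0.0 - 210.127.255.255)
Most specific is 210.0.0.0/9.

210.0.0.0/9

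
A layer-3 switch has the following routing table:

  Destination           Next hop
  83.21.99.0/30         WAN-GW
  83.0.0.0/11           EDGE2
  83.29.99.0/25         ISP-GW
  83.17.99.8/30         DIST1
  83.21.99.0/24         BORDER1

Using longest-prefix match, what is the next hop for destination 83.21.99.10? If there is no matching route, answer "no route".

BORDER1

Routes whose prefix contains 83.21.99.10:
  83.0.0.0/11 (83.0.0.0 - 83.31.255.255) -> EDGE2
  83.21.99.0/24 (83.21.99.0 - 83.21.99.255) -> BORDER1
More-specific entries that do NOT match:
  83.21.99.0/30 (83.21.99.0 - 83.21.99.3) does not contain 83.21.99.10
  83.17.99.8/30 (83.17.99.8 - 83.17.99.11) does not contain 83.21.99.10
  83.29.99.0/25 (83.29.99.0 - 83.29.99.127) does not contain 83.21.99.10
Longest matching prefix is /24 -> next hop BORDER1.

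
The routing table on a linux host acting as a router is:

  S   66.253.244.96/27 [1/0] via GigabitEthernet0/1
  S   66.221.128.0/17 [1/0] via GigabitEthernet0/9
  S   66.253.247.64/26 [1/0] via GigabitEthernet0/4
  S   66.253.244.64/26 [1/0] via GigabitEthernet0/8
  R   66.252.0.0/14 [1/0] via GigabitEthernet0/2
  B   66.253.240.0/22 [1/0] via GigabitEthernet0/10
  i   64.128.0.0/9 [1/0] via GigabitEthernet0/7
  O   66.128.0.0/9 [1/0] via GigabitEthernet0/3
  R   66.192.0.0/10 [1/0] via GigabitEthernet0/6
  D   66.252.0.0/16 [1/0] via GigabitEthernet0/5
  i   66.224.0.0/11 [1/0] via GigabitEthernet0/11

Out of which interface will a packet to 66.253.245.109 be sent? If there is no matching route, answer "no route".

Routes whose prefix contains 66.253.245.109:
  66.128.0.0/9 (66.128.0.0 - 66.255.255.255) -> GigabitEthernet0/3
  66.192.0.0/10 (66.192.0.0 - 66.255.255.255) -> GigabitEthernet0/6
  66.224.0.0/11 (66.224.0.0 - 66.255.255.255) -> GigabitEthernet0/11
  66.252.0.0/14 (66.252.0.0 - 66.255.255.255) -> GigabitEthernet0/2
More-specific entries that do NOT match:
  66.253.244.96/27 (66.253.244.96 - 66.253.244.127) does not contain 66.253.245.109
  66.253.247.64/26 (66.253.247.64 - 66.253.247.127) does not contain 66.253.245.109
  66.253.244.64/26 (66.253.244.64 - 66.253.244.127) does not contain 66.253.245.109
  66.253.240.0/22 (66.253.240.0 - 66.253.243.255) does not contain 66.253.245.109
  66.221.128.0/17 (66.221.128.0 - 66.221.255.255) does not contain 66.253.245.109
  66.252.0.0/16 (66.252.0.0 - 66.252.255.255) does not contain 66.253.245.109
Longest matching prefix is /14 -> interface GigabitEthernet0/2.

GigabitEthernet0/2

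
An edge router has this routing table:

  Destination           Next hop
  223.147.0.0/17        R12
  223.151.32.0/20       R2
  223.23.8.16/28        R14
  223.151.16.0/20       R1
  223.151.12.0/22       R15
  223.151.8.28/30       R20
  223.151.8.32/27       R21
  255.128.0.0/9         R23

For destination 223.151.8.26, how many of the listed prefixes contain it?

No listed prefix contains 223.151.8.26.
Total matching entries: 0.

0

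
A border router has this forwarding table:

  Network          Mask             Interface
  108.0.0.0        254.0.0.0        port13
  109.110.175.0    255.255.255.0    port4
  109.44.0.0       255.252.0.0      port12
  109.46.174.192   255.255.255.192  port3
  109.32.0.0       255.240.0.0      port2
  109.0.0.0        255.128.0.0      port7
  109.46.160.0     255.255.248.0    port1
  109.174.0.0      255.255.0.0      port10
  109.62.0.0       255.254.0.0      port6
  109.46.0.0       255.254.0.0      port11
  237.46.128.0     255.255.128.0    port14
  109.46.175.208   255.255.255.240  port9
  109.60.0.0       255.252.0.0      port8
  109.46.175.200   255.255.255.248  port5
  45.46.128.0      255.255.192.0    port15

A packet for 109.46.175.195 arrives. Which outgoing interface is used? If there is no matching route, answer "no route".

port11

Routes whose prefix contains 109.46.175.195:
  108.0.0.0/7 (108.0.0.0 - 109.255.255.255) -> port13
  109.0.0.0/9 (109.0.0.0 - 109.127.255.255) -> port7
  109.32.0.0/12 (109.32.0.0 - 109.47.255.255) -> port2
  109.44.0.0/14 (109.44.0.0 - 109.47.255.255) -> port12
  109.46.0.0/15 (109.46.0.0 - 109.47.255.255) -> port11
More-specific entries that do NOT match:
  109.46.175.200/29 (109.46.175.200 - 109.46.175.207) does not contain 109.46.175.195
  109.46.175.208/28 (109.46.175.208 - 109.46.175.223) does not contain 109.46.175.195
  109.46.174.192/26 (109.46.174.192 - 109.46.174.255) does not contain 109.46.175.195
  109.110.175.0/24 (109.110.175.0 - 109.110.175.255) does not contain 109.46.175.195
  109.46.160.0/21 (109.46.160.0 - 109.46.167.255) does not contain 109.46.175.195
  45.46.128.0/18 (45.46.128.0 - 45.46.191.255) does not contain 109.46.175.195
  237.46.128.0/17 (237.46.128.0 - 237.46.255.255) does not contain 109.46.175.195
  109.174.0.0/16 (109.174.0.0 - 109.174.255.255) does not contain 109.46.175.195
Longest matching prefix is /15 -> interface port11.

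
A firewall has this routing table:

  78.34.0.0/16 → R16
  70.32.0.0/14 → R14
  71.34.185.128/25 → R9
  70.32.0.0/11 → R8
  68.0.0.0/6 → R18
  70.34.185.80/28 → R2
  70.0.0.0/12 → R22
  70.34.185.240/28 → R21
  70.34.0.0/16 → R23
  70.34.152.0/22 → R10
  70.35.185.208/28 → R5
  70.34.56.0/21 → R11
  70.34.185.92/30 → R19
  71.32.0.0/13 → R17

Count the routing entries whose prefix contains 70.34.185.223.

4

Prefixes containing 70.34.185.223:
  68.0.0.0/6 (68.0.0.0 - 71.255.255.255)
  70.32.0.0/11 (70.32.0.0 - 70.63.255.255)
  70.32.0.0/14 (70.32.0.0 - 70.35.255.255)
  70.34.0.0/16 (70.34.0.0 - 70.34.255.255)
Total matching entries: 4.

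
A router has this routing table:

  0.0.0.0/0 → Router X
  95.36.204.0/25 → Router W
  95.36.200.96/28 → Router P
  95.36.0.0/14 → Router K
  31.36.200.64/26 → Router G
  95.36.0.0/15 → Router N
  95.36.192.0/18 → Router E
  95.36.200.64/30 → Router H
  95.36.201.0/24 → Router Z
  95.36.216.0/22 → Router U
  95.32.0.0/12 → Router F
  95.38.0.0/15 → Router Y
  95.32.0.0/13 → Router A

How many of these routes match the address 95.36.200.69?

Prefixes containing 95.36.200.69:
  0.0.0.0/0 (default, matches everything)
  95.32.0.0/12 (95.32.0.0 - 95.47.255.255)
  95.32.0.0/13 (95.32.0.0 - 95.39.255.255)
  95.36.0.0/14 (95.36.0.0 - 95.39.255.255)
  95.36.0.0/15 (95.36.0.0 - 95.37.255.255)
  95.36.192.0/18 (95.36.192.0 - 95.36.255.255)
Total matching entries: 6.

6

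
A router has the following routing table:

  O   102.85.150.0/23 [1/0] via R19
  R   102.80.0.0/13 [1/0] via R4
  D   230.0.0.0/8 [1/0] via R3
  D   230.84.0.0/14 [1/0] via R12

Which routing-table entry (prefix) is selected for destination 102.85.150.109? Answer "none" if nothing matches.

102.85.150.0/23

Entries matching 102.85.150.109:
  102.80.0.0/13 (102.80.0.0 - 102.87.255.255)
  102.85.150.0/23 (102.85.150.0 - 102.85.151.255)
Most specific is 102.85.150.0/23.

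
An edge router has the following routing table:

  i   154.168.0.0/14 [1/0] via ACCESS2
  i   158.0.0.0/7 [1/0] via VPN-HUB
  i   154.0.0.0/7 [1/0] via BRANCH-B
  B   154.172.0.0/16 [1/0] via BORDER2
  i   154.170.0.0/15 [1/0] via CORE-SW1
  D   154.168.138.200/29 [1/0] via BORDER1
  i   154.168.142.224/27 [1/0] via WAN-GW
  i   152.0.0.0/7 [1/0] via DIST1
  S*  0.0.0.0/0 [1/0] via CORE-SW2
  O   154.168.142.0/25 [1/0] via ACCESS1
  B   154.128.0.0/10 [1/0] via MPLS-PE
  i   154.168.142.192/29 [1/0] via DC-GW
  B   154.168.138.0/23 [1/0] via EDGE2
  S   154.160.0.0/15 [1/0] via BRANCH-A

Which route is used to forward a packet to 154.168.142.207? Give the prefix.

154.168.0.0/14

Entries matching 154.168.142.207:
  0.0.0.0/0 (default, matches everything)
  154.0.0.0/7 (154.0.0.0 - 155.255.255.255)
  154.128.0.0/10 (154.128.0.0 - 154.191.255.255)
  154.168.0.0/14 (154.168.0.0 - 154.171.255.255)
Most specific is 154.168.0.0/14.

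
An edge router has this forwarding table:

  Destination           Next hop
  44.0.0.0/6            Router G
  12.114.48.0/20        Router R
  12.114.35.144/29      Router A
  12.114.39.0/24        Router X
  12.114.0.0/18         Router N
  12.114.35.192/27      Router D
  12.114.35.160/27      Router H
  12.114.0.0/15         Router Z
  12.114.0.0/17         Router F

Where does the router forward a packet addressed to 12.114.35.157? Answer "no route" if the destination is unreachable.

Router N

Routes whose prefix contains 12.114.35.157:
  12.114.0.0/15 (12.114.0.0 - 12.115.255.255) -> Router Z
  12.114.0.0/17 (12.114.0.0 - 12.114.127.255) -> Router F
  12.114.0.0/18 (12.114.0.0 - 12.114.63.255) -> Router N
More-specific entries that do NOT match:
  12.114.35.144/29 (12.114.35.144 - 12.114.35.151) does not contain 12.114.35.157
  12.114.35.192/27 (12.114.35.192 - 12.114.35.223) does not contain 12.114.35.157
  12.114.35.160/27 (12.114.35.160 - 12.114.35.191) does not contain 12.114.35.157
  12.114.39.0/24 (12.114.39.0 - 12.114.39.255) does not contain 12.114.35.157
  12.114.48.0/20 (12.114.48.0 - 12.114.63.255) does not contain 12.114.35.157
Longest matching prefix is /18 -> next hop Router N.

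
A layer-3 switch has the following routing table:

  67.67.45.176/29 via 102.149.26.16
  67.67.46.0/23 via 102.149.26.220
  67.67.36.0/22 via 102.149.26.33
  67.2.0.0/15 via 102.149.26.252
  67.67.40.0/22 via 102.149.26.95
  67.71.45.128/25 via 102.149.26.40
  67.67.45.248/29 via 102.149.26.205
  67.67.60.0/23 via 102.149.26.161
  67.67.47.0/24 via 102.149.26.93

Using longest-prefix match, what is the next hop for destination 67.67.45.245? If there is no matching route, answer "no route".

no route

No entry's prefix contains 67.67.45.245; there is no default route.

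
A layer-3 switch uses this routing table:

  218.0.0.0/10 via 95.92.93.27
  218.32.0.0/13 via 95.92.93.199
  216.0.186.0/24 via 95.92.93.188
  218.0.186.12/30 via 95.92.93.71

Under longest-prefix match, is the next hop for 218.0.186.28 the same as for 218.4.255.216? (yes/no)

yes

218.0.186.28: longest match 218.0.0.0/10 -> 95.92.93.27
218.4.255.216: longest match 218.0.0.0/10 -> 95.92.93.27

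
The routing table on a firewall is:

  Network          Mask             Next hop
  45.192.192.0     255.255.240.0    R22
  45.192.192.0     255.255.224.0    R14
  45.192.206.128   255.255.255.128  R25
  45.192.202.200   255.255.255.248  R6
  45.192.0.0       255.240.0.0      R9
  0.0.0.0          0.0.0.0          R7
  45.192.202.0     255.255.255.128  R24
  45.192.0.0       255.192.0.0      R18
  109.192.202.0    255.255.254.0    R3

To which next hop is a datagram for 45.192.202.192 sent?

Routes whose prefix contains 45.192.202.192:
  0.0.0.0/0 (default, matches everything) -> R7
  45.192.0.0/10 (45.192.0.0 - 45.255.255.255) -> R18
  45.192.0.0/12 (45.192.0.0 - 45.207.255.255) -> R9
  45.192.192.0/19 (45.192.192.0 - 45.192.223.255) -> R14
  45.192.192.0/20 (45.192.192.0 - 45.192.207.255) -> R22
More-specific entries that do NOT match:
  45.192.202.200/29 (45.192.202.200 - 45.192.202.207) does not contain 45.192.202.192
  45.192.206.128/25 (45.192.206.128 - 45.192.206.255) does not contain 45.192.202.192
  45.192.202.0/25 (45.192.202.0 - 45.192.202.127) does not contain 45.192.202.192
  109.192.202.0/23 (109.192.202.0 - 109.192.203.255) does not contain 45.192.202.192
Longest matching prefix is /20 -> next hop R22.

R22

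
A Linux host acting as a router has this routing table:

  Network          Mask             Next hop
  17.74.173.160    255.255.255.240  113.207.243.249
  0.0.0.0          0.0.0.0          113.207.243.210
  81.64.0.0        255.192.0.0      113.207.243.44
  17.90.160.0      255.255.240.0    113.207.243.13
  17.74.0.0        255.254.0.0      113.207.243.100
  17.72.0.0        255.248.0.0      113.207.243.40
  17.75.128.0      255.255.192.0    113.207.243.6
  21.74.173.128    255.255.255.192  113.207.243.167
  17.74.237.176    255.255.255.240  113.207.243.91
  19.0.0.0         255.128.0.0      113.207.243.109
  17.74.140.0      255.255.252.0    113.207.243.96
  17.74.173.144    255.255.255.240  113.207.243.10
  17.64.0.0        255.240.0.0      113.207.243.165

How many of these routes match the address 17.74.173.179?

4

Prefixes containing 17.74.173.179:
  0.0.0.0/0 (default, matches everything)
  17.64.0.0/12 (17.64.0.0 - 17.79.255.255)
  17.72.0.0/13 (17.72.0.0 - 17.79.255.255)
  17.74.0.0/15 (17.74.0.0 - 17.75.255.255)
Total matching entries: 4.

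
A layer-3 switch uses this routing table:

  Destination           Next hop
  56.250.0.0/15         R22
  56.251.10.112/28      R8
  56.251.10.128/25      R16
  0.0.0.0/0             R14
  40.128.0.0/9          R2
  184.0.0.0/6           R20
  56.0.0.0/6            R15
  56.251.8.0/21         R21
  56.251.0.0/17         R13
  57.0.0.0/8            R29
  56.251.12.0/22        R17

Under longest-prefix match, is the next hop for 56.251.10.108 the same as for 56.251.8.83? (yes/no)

yes

56.251.10.108: longest match 56.251.8.0/21 -> R21
56.251.8.83: longest match 56.251.8.0/21 -> R21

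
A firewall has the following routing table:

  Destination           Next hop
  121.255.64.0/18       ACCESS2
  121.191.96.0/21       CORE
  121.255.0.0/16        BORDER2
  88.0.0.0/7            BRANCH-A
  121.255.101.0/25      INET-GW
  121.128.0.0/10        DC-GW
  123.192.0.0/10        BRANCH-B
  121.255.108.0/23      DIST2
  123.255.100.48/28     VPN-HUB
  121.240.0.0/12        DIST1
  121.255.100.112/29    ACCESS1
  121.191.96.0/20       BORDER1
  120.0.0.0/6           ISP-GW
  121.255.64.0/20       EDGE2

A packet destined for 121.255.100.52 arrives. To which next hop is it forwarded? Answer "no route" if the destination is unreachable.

Routes whose prefix contains 121.255.100.52:
  120.0.0.0/6 (120.0.0.0 - 123.255.255.255) -> ISP-GW
  121.240.0.0/12 (121.240.0.0 - 121.255.255.255) -> DIST1
  121.255.0.0/16 (121.255.0.0 - 121.255.255.255) -> BORDER2
  121.255.64.0/18 (121.255.64.0 - 121.255.127.255) -> ACCESS2
More-specific entries that do NOT match:
  121.255.100.112/29 (121.255.100.112 - 121.255.100.119) does not contain 121.255.100.52
  123.255.100.48/28 (123.255.100.48 - 123.255.100.63) does not contain 121.255.100.52
  121.255.101.0/25 (121.255.101.0 - 121.255.101.127) does not contain 121.255.100.52
  121.255.108.0/23 (121.255.108.0 - 121.255.109.255) does not contain 121.255.100.52
  121.191.96.0/21 (121.191.96.0 - 121.191.103.255) does not contain 121.255.100.52
  121.191.96.0/20 (121.191.96.0 - 121.191.111.255) does not contain 121.255.100.52
  121.255.64.0/20 (121.255.64.0 - 121.255.79.255) does not contain 121.255.100.52
Longest matching prefix is /18 -> next hop ACCESS2.

ACCESS2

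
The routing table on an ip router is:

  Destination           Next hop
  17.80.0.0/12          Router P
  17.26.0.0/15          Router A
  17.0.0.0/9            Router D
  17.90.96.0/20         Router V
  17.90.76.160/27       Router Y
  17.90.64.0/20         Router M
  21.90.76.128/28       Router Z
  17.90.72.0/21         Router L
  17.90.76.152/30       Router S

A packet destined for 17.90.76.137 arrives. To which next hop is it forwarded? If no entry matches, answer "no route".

Routes whose prefix contains 17.90.76.137:
  17.0.0.0/9 (17.0.0.0 - 17.127.255.255) -> Router D
  17.80.0.0/12 (17.80.0.0 - 17.95.255.255) -> Router P
  17.90.64.0/20 (17.90.64.0 - 17.90.79.255) -> Router M
  17.90.72.0/21 (17.90.72.0 - 17.90.79.255) -> Router L
More-specific entries that do NOT match:
  17.90.76.152/30 (17.90.76.152 - 17.90.76.155) does not contain 17.90.76.137
  21.90.76.128/28 (21.90.76.128 - 21.90.76.143) does not contain 17.90.76.137
  17.90.76.160/27 (17.90.76.160 - 17.90.76.191) does not contain 17.90.76.137
Longest matching prefix is /21 -> next hop Router L.

Router L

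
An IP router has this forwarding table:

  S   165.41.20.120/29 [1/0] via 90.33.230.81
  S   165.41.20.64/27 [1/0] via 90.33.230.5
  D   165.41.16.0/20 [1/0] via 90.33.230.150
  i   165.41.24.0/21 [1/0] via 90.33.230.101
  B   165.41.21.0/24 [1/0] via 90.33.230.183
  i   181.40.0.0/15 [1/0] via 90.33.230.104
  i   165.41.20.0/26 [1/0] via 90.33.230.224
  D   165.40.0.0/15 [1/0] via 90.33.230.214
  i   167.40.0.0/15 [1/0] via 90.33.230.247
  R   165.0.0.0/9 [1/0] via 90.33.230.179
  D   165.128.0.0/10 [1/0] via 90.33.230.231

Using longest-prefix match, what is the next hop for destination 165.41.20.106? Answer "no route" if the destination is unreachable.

90.33.230.150

Routes whose prefix contains 165.41.20.106:
  165.0.0.0/9 (165.0.0.0 - 165.127.255.255) -> 90.33.230.179
  165.40.0.0/15 (165.40.0.0 - 165.41.255.255) -> 90.33.230.214
  165.41.16.0/20 (165.41.16.0 - 165.41.31.255) -> 90.33.230.150
More-specific entries that do NOT match:
  165.41.20.120/29 (165.41.20.120 - 165.41.20.127) does not contain 165.41.20.106
  165.41.20.64/27 (165.41.20.64 - 165.41.20.95) does not contain 165.41.20.106
  165.41.20.0/26 (165.41.20.0 - 165.41.20.63) does not contain 165.41.20.106
  165.41.21.0/24 (165.41.21.0 - 165.41.21.255) does not contain 165.41.20.106
  165.41.24.0/21 (165.41.24.0 - 165.41.31.255) does not contain 165.41.20.106
Longest matching prefix is /20 -> next hop 90.33.230.150.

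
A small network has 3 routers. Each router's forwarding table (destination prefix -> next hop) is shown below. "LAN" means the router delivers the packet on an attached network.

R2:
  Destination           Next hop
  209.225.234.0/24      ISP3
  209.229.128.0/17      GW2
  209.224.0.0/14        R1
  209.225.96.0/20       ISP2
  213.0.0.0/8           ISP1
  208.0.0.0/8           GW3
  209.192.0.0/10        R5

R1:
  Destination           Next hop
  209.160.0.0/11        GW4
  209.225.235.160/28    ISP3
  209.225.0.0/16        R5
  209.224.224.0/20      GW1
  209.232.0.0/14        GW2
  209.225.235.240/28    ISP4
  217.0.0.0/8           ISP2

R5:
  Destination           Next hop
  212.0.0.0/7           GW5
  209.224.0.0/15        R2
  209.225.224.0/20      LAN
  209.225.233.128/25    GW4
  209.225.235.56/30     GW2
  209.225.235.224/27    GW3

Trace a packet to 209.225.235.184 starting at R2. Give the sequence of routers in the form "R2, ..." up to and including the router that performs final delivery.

R2, R1, R5

At R2: longest match for 209.225.235.184 is 209.224.0.0/14 -> R1
At R1: longest match for 209.225.235.184 is 209.225.0.0/16 -> R5
At R5: longest match for 209.225.235.184 is 209.225.224.0/20 -> LAN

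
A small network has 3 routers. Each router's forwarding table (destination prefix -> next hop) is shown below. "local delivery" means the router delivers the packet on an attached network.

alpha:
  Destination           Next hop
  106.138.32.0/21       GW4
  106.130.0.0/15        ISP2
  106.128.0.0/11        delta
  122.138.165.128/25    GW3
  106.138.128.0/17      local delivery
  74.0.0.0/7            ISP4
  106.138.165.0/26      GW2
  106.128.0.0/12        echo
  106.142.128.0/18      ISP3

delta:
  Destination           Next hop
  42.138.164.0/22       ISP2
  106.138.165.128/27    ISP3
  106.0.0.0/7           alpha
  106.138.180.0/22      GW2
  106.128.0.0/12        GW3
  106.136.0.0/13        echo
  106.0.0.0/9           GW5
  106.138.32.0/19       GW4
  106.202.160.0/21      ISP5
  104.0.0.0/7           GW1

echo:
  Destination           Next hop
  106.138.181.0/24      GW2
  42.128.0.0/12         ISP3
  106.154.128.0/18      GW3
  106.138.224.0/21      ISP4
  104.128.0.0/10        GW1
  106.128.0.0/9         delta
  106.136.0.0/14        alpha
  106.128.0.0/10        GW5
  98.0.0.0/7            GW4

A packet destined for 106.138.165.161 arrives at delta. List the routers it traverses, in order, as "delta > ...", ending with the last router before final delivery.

delta > echo > alpha

At delta: longest match for 106.138.165.161 is 106.136.0.0/13 -> echo
At echo: longest match for 106.138.165.161 is 106.136.0.0/14 -> alpha
At alpha: longest match for 106.138.165.161 is 106.138.128.0/17 -> local delivery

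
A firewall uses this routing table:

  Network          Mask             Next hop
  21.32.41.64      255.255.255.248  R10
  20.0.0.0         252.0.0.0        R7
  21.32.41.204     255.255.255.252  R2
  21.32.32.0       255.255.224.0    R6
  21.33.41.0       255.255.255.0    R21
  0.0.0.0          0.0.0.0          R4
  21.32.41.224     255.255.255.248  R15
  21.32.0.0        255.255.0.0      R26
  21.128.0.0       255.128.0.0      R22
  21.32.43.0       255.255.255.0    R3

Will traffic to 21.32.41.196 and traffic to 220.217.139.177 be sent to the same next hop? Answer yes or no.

21.32.41.196: longest match 21.32.32.0/19 -> R6
220.217.139.177: longest match 0.0.0.0/0 -> R4

no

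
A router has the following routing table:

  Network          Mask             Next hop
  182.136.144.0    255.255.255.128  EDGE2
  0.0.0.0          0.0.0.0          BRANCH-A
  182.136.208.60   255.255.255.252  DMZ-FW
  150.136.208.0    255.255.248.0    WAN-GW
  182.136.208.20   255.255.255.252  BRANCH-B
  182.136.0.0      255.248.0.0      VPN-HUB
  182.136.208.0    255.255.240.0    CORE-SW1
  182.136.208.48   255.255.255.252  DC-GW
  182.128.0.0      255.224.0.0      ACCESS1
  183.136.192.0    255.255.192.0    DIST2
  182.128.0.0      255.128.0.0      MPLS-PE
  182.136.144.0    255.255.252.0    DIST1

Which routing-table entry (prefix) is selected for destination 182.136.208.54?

Entries matching 182.136.208.54:
  0.0.0.0/0 (default, matches everything)
  182.128.0.0/9 (182.128.0.0 - 182.255.255.255)
  182.128.0.0/11 (182.128.0.0 - 182.159.255.255)
  182.136.0.0/13 (182.136.0.0 - 182.143.255.255)
  182.136.208.0/20 (182.136.208.0 - 182.136.223.255)
Most specific is 182.136.208.0/20.

182.136.208.0/20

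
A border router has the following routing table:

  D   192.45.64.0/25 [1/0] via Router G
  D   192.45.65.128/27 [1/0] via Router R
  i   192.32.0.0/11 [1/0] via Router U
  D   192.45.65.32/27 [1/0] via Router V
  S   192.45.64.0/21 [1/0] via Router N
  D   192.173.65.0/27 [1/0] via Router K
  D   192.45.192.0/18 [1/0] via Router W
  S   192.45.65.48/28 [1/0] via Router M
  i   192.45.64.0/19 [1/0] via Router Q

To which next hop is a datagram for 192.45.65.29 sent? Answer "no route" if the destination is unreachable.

Routes whose prefix contains 192.45.65.29:
  192.32.0.0/11 (192.32.0.0 - 192.63.255.255) -> Router U
  192.45.64.0/19 (192.45.64.0 - 192.45.95.255) -> Router Q
  192.45.64.0/21 (192.45.64.0 - 192.45.71.255) -> Router N
More-specific entries that do NOT match:
  192.45.65.48/28 (192.45.65.48 - 192.45.65.63) does not contain 192.45.65.29
  192.45.65.128/27 (192.45.65.128 - 192.45.65.159) does not contain 192.45.65.29
  192.45.65.32/27 (192.45.65.32 - 192.45.65.63) does not contain 192.45.65.29
  192.173.65.0/27 (192.173.65.0 - 192.173.65.31) does not contain 192.45.65.29
  192.45.64.0/25 (192.45.64.0 - 192.45.64.127) does not contain 192.45.65.29
Longest matching prefix is /21 -> next hop Router N.

Router N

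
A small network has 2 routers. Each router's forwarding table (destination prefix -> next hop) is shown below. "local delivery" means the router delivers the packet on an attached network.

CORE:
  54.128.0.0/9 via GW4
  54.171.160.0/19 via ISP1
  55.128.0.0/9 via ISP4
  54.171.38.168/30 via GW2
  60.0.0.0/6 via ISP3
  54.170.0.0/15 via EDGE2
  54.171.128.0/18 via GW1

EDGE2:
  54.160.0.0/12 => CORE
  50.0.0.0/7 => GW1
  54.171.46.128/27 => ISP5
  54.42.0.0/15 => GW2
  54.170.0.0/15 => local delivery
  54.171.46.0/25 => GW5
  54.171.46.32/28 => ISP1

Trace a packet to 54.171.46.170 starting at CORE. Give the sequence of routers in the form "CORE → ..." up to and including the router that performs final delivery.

At CORE: longest match for 54.171.46.170 is 54.170.0.0/15 -> EDGE2
At EDGE2: longest match for 54.171.46.170 is 54.170.0.0/15 -> local delivery

CORE → EDGE2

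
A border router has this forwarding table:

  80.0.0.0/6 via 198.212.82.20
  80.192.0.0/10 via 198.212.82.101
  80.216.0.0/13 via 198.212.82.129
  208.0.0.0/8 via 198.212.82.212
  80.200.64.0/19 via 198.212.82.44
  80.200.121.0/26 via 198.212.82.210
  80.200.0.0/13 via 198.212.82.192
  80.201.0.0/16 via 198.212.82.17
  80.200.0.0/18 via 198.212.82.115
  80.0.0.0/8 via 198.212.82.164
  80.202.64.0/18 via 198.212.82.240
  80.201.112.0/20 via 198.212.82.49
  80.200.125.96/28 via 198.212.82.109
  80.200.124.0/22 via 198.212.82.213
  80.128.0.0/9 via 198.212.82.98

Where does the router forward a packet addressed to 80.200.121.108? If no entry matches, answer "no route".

Routes whose prefix contains 80.200.121.108:
  80.0.0.0/6 (80.0.0.0 - 83.255.255.255) -> 198.212.82.20
  80.0.0.0/8 (80.0.0.0 - 80.255.255.255) -> 198.212.82.164
  80.128.0.0/9 (80.128.0.0 - 80.255.255.255) -> 198.212.82.98
  80.192.0.0/10 (80.192.0.0 - 80.255.255.255) -> 198.212.82.101
  80.200.0.0/13 (80.200.0.0 - 80.207.255.255) -> 198.212.82.192
More-specific entries that do NOT match:
  80.200.125.96/28 (80.200.125.96 - 80.200.125.111) does not contain 80.200.121.108
  80.200.121.0/26 (80.200.121.0 - 80.200.121.63) does not contain 80.200.121.108
  80.200.124.0/22 (80.200.124.0 - 80.200.127.255) does not contain 80.200.121.108
  80.201.112.0/20 (80.201.112.0 - 80.201.127.255) does not contain 80.200.121.108
  80.200.64.0/19 (80.200.64.0 - 80.200.95.255) does not contain 80.200.121.108
  80.200.0.0/18 (80.200.0.0 - 80.200.63.255) does not contain 80.200.121.108
  80.202.64.0/18 (80.202.64.0 - 80.202.127.255) does not contain 80.200.121.108
  80.201.0.0/16 (80.201.0.0 - 80.201.255.255) does not contain 80.200.121.108
Longest matching prefix is /13 -> next hop 198.212.82.192.

198.212.82.192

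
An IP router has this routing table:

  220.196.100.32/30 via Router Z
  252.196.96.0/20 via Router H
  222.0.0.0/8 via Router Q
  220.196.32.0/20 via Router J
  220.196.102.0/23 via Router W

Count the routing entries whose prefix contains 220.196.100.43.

No listed prefix contains 220.196.100.43.
Total matching entries: 0.

0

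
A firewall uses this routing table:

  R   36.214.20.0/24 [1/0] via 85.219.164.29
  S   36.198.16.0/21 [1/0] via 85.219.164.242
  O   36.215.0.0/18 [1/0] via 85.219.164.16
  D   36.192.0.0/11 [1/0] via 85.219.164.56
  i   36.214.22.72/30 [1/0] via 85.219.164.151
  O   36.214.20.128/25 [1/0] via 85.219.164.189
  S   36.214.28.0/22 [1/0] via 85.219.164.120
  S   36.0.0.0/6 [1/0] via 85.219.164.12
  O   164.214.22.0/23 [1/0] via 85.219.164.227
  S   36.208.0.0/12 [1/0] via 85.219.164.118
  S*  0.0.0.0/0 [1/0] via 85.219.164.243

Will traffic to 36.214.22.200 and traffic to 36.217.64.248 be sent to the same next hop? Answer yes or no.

36.214.22.200: longest match 36.208.0.0/12 -> 85.219.164.118
36.217.64.248: longest match 36.208.0.0/12 -> 85.219.164.118

yes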